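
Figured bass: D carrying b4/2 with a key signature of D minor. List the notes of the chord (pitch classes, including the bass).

D, E, Gb, Bb

The written figures b4/2 are shorthand for 6/4/2: the 6 is implied.
A second above D in this key is E.
A fourth above D in this key is G, lowered to Gb by the flat.
A sixth above D in this key is Bb.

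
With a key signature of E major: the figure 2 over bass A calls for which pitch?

Counting 1 letter step above A lands on B; in E major, that letter is B.

B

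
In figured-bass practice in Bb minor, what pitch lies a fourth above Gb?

C

Counting 3 letter steps above Gb lands on C; in Bb minor, that letter is C.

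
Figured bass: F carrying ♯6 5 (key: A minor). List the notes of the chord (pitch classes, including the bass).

The written figures ♯6 5 are shorthand for 6/5/3: the 3 is implied.
A third above F in this key is A.
A fifth above F in this key is C.
A sixth above F in this key is D, raised to D# by the sharp.

F, A, C, D#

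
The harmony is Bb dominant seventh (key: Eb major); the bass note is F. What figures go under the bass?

F is the fifth of Bb dominant seventh, so the chord is in second inversion.
A seventh chord in second inversion is figured 6/4/3, conventionally abbreviated 4/3.

4/3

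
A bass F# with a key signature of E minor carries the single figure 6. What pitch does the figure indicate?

D

Counting 5 letter steps above F# lands on D; in E minor, that letter is D.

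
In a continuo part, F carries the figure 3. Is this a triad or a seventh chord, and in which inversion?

triad, root position

3 is shorthand for 5/3.
Intervals of 5/3 above the bass form a triad; the bass is the root, so this is root position.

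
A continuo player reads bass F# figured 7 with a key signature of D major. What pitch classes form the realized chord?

The written figures 7 are shorthand for 7/5/3: the 5/3 are implied.
A third above F# in this key is A.
A fifth above F# in this key is C#.
A seventh above F# in this key is E.
Together with the bass F#, this spells F# minor seventh in root position.

F#, A, C#, E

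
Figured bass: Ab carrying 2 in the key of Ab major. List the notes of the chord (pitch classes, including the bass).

The written figures 2 are shorthand for 6/4/2: the 6/4 are implied.
A second above Ab in this key is Bb.
A fourth above Ab in this key is Db.
A sixth above Ab in this key is F.
Together with the bass Ab, this spells Bb minor seventh in third inversion.

Ab, Bb, Db, F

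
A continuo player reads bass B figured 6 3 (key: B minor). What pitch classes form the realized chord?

B, D, G

A third above B in this key is D.
A sixth above B in this key is G.
Together with the bass B, this spells G major in first inversion.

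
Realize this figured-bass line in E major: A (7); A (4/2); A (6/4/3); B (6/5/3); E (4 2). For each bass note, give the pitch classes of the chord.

A (7/5/3): A, C#, E, G#.
A (6/4/2): A, B, D#, F#.
A (6/4/3): A, C#, D#, F#.
B (6/5/3): B, D#, F#, G#.
E (6/4/2): E, F#, A, C#.

A, C#, E, G# | A, B, D#, F# | A, C#, D#, F# | B, D#, F#, G# | E, F#, A, C#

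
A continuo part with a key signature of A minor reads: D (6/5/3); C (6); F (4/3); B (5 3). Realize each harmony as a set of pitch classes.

D (6/5/3): D, F, A, B.
C (6/3): C, E, A.
F (6/4/3): F, A, B, D.
B (5/3): B, D, F.

D, F, A, B | C, E, A | F, A, B, D | B, D, F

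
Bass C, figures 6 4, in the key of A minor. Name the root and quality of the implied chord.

F major

The figures 6 4 indicate a triad in second inversion.
In second inversion the root lies a fourth above the bass: a fourth above C in A minor is F.
The chord tones are C, F, A, giving F major.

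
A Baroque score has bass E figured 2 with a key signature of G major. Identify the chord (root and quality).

The figures 2 indicate a seventh chord in third inversion.
In third inversion the root lies a second above the bass: a second above E in G major is F#.
The chord tones are E, F#, A, C, giving F# half-diminished seventh.

F# half-diminished seventh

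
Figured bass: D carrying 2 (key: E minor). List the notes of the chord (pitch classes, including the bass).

D, E, G, B

The written figures 2 are shorthand for 6/4/2: the 6/4 are implied.
A second above D in this key is E.
A fourth above D in this key is G.
A sixth above D in this key is B.
Together with the bass D, this spells E minor seventh in third inversion.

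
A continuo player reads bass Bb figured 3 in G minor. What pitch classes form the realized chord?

Bb, D, F

The written figures 3 are shorthand for 5/3: the 5 is implied.
A third above Bb in this key is D.
A fifth above Bb in this key is F.
Together with the bass Bb, this spells Bb major in root position.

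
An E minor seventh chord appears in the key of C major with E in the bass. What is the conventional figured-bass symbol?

E is the root of E minor seventh, so the chord is in root position.
A seventh chord in root position is figured 7/5/3, conventionally abbreviated 7.

7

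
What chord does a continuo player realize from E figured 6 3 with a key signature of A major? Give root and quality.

C# minor

The figures 6 3 indicate a triad in first inversion.
In first inversion the root lies a sixth above the bass: a sixth above E in A major is C#.
The chord tones are E, G#, C#, giving C# minor.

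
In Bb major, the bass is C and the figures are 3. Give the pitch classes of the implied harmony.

The written figures 3 are shorthand for 5/3: the 5 is implied.
A third above C in this key is Eb.
A fifth above C in this key is G.
Together with the bass C, this spells C minor in root position.

C, Eb, G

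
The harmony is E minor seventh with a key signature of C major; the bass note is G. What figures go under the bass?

6/5

G is the third of E minor seventh, so the chord is in first inversion.
A seventh chord in first inversion is figured 6/5/3, conventionally abbreviated 6/5.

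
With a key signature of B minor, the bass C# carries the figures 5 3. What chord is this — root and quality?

C# diminished

The figures 5 3 indicate a triad in root position.
In root position the bass is the root, so the root is C#.
The chord tones are C#, E, G, giving C# diminished.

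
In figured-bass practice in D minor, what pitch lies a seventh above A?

G

Counting 6 letter steps above A lands on G; in D minor, that letter is G.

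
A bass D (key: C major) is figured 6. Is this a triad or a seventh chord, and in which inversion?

triad, first inversion

6 is shorthand for 6/3.
Intervals of 6/3 above the bass form a triad; the bass is the third, so this is first inversion.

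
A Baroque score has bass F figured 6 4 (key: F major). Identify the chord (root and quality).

Bb major

The figures 6 4 indicate a triad in second inversion.
In second inversion the root lies a fourth above the bass: a fourth above F in F major is Bb.
The chord tones are F, Bb, D, giving Bb major.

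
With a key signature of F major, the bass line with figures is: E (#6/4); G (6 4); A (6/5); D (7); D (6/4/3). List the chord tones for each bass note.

E (#6/4): E, A, C#.
G (6/4): G, C, E.
A (6/5/3): A, C, E, F.
D (7/5/3): D, F, A, C.
D (6/4/3): D, F, G, Bb.

E, A, C# | G, C, E | A, C, E, F | D, F, A, C | D, F, G, Bb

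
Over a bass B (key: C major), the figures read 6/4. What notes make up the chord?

A fourth above B in this key is E.
A sixth above B in this key is G.
Together with the bass B, this spells E minor in second inversion.

B, E, G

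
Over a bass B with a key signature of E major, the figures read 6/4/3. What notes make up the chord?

A third above B in this key is D#.
A fourth above B in this key is E.
A sixth above B in this key is G#.
Together with the bass B, this spells E major seventh in second inversion.

B, D#, E, G#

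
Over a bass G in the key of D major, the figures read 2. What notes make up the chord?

G, A, C#, E

The written figures 2 are shorthand for 6/4/2: the 6/4 are implied.
A second above G in this key is A.
A fourth above G in this key is C#.
A sixth above G in this key is E.
Together with the bass G, this spells A dominant seventh in third inversion.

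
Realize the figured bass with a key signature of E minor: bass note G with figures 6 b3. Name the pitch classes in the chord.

A third above G in this key is B, lowered to Bb by the flat.
A sixth above G in this key is E.
Together with the bass G, this spells E diminished in first inversion.

G, Bb, E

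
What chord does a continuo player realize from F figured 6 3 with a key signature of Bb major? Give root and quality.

The figures 6 3 indicate a triad in first inversion.
In first inversion the root lies a sixth above the bass: a sixth above F in Bb major is D.
The chord tones are F, A, D, giving D minor.

D minor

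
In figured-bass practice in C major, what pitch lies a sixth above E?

C

Counting 5 letter steps above E lands on C; in C major, that letter is C.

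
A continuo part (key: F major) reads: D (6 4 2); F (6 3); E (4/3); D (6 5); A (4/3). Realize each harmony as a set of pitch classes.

D (6/4/2): D, E, G, Bb.
F (6/3): F, A, D.
E (6/4/3): E, G, A, C.
D (6/5/3): D, F, A, Bb.
A (6/4/3): A, C, D, F.

D, E, G, Bb | F, A, D | E, G, A, C | D, F, A, Bb | A, C, D, F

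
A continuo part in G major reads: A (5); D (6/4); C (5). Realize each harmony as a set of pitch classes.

A (5/3): A, C, E.
D (6/4): D, G, B.
C (5/3): C, E, G.

A, C, E | D, G, B | C, E, G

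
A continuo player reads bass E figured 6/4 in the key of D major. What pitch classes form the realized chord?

E, A, C#

A fourth above E in this key is A.
A sixth above E in this key is C#.
Together with the bass E, this spells A major in second inversion.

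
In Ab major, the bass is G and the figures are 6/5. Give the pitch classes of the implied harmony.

G, Bb, Db, Eb

The written figures 6/5 are shorthand for 6/5/3: the 3 is implied.
A third above G in this key is Bb.
A fifth above G in this key is Db.
A sixth above G in this key is Eb.
Together with the bass G, this spells Eb dominant seventh in first inversion.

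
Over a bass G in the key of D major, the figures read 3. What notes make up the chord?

G, B, D

The written figures 3 are shorthand for 5/3: the 5 is implied.
A third above G in this key is B.
A fifth above G in this key is D.
Together with the bass G, this spells G major in root position.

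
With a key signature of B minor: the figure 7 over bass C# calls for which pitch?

B

Counting 6 letter steps above C# lands on B; in B minor, that letter is B.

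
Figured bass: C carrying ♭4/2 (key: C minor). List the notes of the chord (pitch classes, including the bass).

The written figures ♭4/2 are shorthand for 6/4/2: the 6 is implied.
A second above C in this key is D.
A fourth above C in this key is F, lowered to Fb by the flat.
A sixth above C in this key is Ab.

C, D, Fb, Ab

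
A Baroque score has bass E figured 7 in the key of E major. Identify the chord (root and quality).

The figures 7 indicate a seventh chord in root position.
In root position the bass is the root, so the root is E.
The chord tones are E, G#, B, D#, giving E major seventh.

E major seventh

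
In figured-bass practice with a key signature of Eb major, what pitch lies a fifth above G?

D

Counting 4 letter steps above G lands on D; in Eb major, that letter is D.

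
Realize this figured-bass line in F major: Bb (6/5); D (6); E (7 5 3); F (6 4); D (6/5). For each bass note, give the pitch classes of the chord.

Bb (6/5/3): Bb, D, F, G.
D (6/3): D, F, Bb.
E (7/5/3): E, G, Bb, D.
F (6/4): F, Bb, D.
D (6/5/3): D, F, A, Bb.

Bb, D, F, G | D, F, Bb | E, G, Bb, D | F, Bb, D | D, F, A, Bb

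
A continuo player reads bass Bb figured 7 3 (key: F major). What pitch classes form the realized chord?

Bb, D, F, A

The written figures 7 3 are shorthand for 7/5/3: the 5 is implied.
A third above Bb in this key is D.
A fifth above Bb in this key is F.
A seventh above Bb in this key is A.
Together with the bass Bb, this spells Bb major seventh in root position.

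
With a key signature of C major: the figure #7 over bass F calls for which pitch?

E#

Counting 6 letter steps above F lands on E; in C major, that letter is E.
The #7 figure raises it a semitone, giving E#.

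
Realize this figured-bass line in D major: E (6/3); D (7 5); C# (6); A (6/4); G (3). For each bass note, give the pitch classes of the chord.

E, G, C# | D, F#, A, C# | C#, E, A | A, D, F# | G, B, D

E (6/3): E, G, C#.
D (7/5/3): D, F#, A, C#.
C# (6/3): C#, E, A.
A (6/4): A, D, F#.
G (5/3): G, B, D.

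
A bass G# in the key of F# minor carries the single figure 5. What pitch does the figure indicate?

D

Counting 4 letter steps above G# lands on D; in F# minor, that letter is D.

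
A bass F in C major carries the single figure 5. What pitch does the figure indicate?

C

Counting 4 letter steps above F lands on C; in C major, that letter is C.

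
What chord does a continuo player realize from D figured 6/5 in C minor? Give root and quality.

The figures 6/5 indicate a seventh chord in first inversion.
In first inversion the root lies a sixth above the bass: a sixth above D in C minor is Bb.
The chord tones are D, F, Ab, Bb, giving Bb dominant seventh.

Bb dominant seventh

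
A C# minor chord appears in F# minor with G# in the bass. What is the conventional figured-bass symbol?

6/4

G# is the fifth of C# minor, so the chord is in second inversion.
A triad in second inversion is figured 6/4, conventionally abbreviated 6/4.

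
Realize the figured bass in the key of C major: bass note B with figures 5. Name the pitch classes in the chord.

B, D, F

The written figures 5 are shorthand for 5/3: the 3 is implied.
A third above B in this key is D.
A fifth above B in this key is F.
Together with the bass B, this spells B diminished in root position.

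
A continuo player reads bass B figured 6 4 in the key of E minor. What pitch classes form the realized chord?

A fourth above B in this key is E.
A sixth above B in this key is G.
Together with the bass B, this spells E minor in second inversion.

B, E, G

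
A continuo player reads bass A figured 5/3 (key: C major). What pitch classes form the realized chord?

A, C, E

A third above A in this key is C.
A fifth above A in this key is E.
Together with the bass A, this spells A minor in root position.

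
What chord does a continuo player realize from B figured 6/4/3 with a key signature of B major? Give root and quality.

The figures 6/4/3 indicate a seventh chord in second inversion.
In second inversion the root lies a fourth above the bass: a fourth above B in B major is E.
The chord tones are B, D#, E, G#, giving E major seventh.

E major seventh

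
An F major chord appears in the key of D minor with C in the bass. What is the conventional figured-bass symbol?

C is the fifth of F major, so the chord is in second inversion.
A triad in second inversion is figured 6/4, conventionally abbreviated 6/4.

6/4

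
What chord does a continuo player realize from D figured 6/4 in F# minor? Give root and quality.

G# diminished

The figures 6/4 indicate a triad in second inversion.
In second inversion the root lies a fourth above the bass: a fourth above D in F# minor is G#.
The chord tones are D, G#, B, giving G# diminished.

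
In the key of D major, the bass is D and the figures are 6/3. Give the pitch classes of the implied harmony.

A third above D in this key is F#.
A sixth above D in this key is B.
Together with the bass D, this spells B minor in first inversion.

D, F#, B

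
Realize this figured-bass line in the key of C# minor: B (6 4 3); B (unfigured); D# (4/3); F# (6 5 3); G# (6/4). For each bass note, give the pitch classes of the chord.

B (6/4/3): B, D#, E, G#.
B (5/3): B, D#, F#.
D# (6/4/3): D#, F#, G#, B.
F# (6/5/3): F#, A, C#, D#.
G# (6/4): G#, C#, E.

B, D#, E, G# | B, D#, F# | D#, F#, G#, B | F#, A, C#, D# | G#, C#, E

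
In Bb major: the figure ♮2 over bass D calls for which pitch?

Counting 1 letter step above D lands on E; in Bb major, that letter is Eb.
The ♮2 figure makes it natural, giving E.

E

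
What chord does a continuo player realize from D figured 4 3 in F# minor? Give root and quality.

The figures 4 3 indicate a seventh chord in second inversion.
In second inversion the root lies a fourth above the bass: a fourth above D in F# minor is G#.
The chord tones are D, F#, G#, B, giving G# half-diminished seventh.

G# half-diminished seventh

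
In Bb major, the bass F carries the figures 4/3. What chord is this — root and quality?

The figures 4/3 indicate a seventh chord in second inversion.
In second inversion the root lies a fourth above the bass: a fourth above F in Bb major is Bb.
The chord tones are F, A, Bb, D, giving Bb major seventh.

Bb major seventh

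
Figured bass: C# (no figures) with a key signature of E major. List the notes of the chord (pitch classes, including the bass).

C#, E, G#

An unfigured bass implies 5/3.
A third above C# in this key is E.
A fifth above C# in this key is G#.
Together with the bass C#, this spells C# minor in root position.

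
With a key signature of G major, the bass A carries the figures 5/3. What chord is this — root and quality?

The figures 5/3 indicate a triad in root position.
In root position the bass is the root, so the root is A.
The chord tones are A, C, E, giving A minor.

A minor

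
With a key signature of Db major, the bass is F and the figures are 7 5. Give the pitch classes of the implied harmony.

F, Ab, C, Eb

The written figures 7 5 are shorthand for 7/5/3: the 3 is implied.
A third above F in this key is Ab.
A fifth above F in this key is C.
A seventh above F in this key is Eb.
Together with the bass F, this spells F minor seventh in root position.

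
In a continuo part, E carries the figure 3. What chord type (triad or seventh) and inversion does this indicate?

3 is shorthand for 5/3.
Intervals of 5/3 above the bass form a triad; the bass is the root, so this is root position.

triad, root position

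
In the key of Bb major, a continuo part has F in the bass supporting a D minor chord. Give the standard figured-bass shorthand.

F is the third of D minor, so the chord is in first inversion.
A triad in first inversion is figured 6/3, conventionally abbreviated 6.

6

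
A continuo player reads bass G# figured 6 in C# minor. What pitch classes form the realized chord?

G#, B, E

The written figures 6 are shorthand for 6/3: the 3 is implied.
A third above G# in this key is B.
A sixth above G# in this key is E.
Together with the bass G#, this spells E major in first inversion.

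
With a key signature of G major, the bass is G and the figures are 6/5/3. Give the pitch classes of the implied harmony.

A third above G in this key is B.
A fifth above G in this key is D.
A sixth above G in this key is E.
Together with the bass G, this spells E minor seventh in first inversion.

G, B, D, E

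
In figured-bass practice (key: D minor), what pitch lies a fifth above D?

A

Counting 4 letter steps above D lands on A; in D minor, that letter is A.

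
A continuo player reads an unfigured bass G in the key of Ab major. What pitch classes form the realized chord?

An unfigured bass implies 5/3.
A third above G in this key is Bb.
A fifth above G in this key is Db.
Together with the bass G, this spells G diminished in root position.

G, Bb, Db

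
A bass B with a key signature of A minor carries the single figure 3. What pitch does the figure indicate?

Counting 2 letter steps above B lands on D; in A minor, that letter is D.

D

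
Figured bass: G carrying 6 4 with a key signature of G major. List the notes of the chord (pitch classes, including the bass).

A fourth above G in this key is C.
A sixth above G in this key is E.
Together with the bass G, this spells C major in second inversion.

G, C, E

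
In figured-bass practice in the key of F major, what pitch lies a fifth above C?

G

Counting 4 letter steps above C lands on G; in F major, that letter is G.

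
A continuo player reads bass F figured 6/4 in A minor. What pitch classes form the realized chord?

A fourth above F in this key is B.
A sixth above F in this key is D.
Together with the bass F, this spells B diminished in second inversion.

F, B, D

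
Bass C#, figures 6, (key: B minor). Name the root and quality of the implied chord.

The figures 6 indicate a triad in first inversion.
In first inversion the root lies a sixth above the bass: a sixth above C# in B minor is A.
The chord tones are C#, E, A, giving A major.

A major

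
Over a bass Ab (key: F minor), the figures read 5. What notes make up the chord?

Ab, C, Eb

The written figures 5 are shorthand for 5/3: the 3 is implied.
A third above Ab in this key is C.
A fifth above Ab in this key is Eb.
Together with the bass Ab, this spells Ab major in root position.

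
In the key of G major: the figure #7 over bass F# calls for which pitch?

E#

Counting 6 letter steps above F# lands on E; in G major, that letter is E.
The #7 figure raises it a semitone, giving E#.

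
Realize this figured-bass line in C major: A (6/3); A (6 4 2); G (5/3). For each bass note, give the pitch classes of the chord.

A, C, F | A, B, D, F | G, B, D

A (6/3): A, C, F.
A (6/4/2): A, B, D, F.
G (5/3): G, B, D.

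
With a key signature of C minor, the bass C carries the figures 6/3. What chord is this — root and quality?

Ab major

The figures 6/3 indicate a triad in first inversion.
In first inversion the root lies a sixth above the bass: a sixth above C in C minor is Ab.
The chord tones are C, Eb, Ab, giving Ab major.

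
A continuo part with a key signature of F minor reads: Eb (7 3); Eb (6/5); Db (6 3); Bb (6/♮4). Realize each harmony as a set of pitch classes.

Eb, G, Bb, Db | Eb, G, Bb, C | Db, F, Bb | Bb, E, G

Eb (7/5/3): Eb, G, Bb, Db.
Eb (6/5/3): Eb, G, Bb, C.
Db (6/3): Db, F, Bb.
Bb (6/♮4): Bb, E, G.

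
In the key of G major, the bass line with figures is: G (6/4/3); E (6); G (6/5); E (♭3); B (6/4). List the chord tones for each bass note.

G, B, C, E | E, G, C | G, B, D, E | E, Gb, B | B, E, G

G (6/4/3): G, B, C, E.
E (6/3): E, G, C.
G (6/5/3): G, B, D, E.
E (5/b3): E, Gb, B.
B (6/4): B, E, G.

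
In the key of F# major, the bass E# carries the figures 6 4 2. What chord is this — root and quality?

The figures 6 4 2 indicate a seventh chord in third inversion.
In third inversion the root lies a second above the bass: a second above E# in F# major is F#.
The chord tones are E#, F#, A#, C#, giving F# major seventh.

F# major seventh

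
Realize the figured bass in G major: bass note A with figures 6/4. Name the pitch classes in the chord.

A fourth above A in this key is D.
A sixth above A in this key is F#.
Together with the bass A, this spells D major in second inversion.

A, D, F#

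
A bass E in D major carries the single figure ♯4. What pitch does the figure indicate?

A#

Counting 3 letter steps above E lands on A; in D major, that letter is A.
The #4 figure raises it a semitone, giving A#.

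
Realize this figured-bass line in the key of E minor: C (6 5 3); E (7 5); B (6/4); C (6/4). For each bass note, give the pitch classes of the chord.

C, E, G, A | E, G, B, D | B, E, G | C, F#, A

C (6/5/3): C, E, G, A.
E (7/5/3): E, G, B, D.
B (6/4): B, E, G.
C (6/4): C, F#, A.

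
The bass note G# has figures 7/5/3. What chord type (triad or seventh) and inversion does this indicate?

seventh chord, root position

Intervals of 7/5/3 above the bass form a seventh chord; the bass is the root, so this is root position.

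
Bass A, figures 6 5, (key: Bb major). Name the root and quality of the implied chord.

F dominant seventh

The figures 6 5 indicate a seventh chord in first inversion.
In first inversion the root lies a sixth above the bass: a sixth above A in Bb major is F.
The chord tones are A, C, Eb, F, giving F dominant seventh.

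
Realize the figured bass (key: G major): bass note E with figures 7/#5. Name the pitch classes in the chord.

E, G, B#, D

The written figures 7/#5 are shorthand for 7/5/3: the 3 is implied.
A third above E in this key is G.
A fifth above E in this key is B, raised to B# by the sharp.
A seventh above E in this key is D.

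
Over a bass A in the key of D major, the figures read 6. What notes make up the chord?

The written figures 6 are shorthand for 6/3: the 3 is implied.
A third above A in this key is C#.
A sixth above A in this key is F#.
Together with the bass A, this spells F# minor in first inversion.

A, C#, F#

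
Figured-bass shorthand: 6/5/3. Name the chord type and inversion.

Intervals of 6/5/3 above the bass form a seventh chord; the bass is the third, so this is first inversion.

seventh chord, first inversion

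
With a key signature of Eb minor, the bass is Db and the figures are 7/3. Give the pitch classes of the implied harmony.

The written figures 7/3 are shorthand for 7/5/3: the 5 is implied.
A third above Db in this key is F.
A fifth above Db in this key is Ab.
A seventh above Db in this key is Cb.
Together with the bass Db, this spells Db dominant seventh in root position.

Db, F, Ab, Cb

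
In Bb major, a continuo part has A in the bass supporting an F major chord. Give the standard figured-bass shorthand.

A is the third of F major, so the chord is in first inversion.
A triad in first inversion is figured 6/3, conventionally abbreviated 6.

6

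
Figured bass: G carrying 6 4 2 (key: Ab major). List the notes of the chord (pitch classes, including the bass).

G, Ab, C, Eb

A second above G in this key is Ab.
A fourth above G in this key is C.
A sixth above G in this key is Eb.
Together with the bass G, this spells Ab major seventh in third inversion.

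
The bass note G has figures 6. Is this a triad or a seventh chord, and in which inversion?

triad, first inversion

6 is shorthand for 6/3.
Intervals of 6/3 above the bass form a triad; the bass is the third, so this is first inversion.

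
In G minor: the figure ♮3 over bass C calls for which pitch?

Counting 2 letter steps above C lands on E; in G minor, that letter is Eb.
The ♮3 figure makes it natural, giving E.

E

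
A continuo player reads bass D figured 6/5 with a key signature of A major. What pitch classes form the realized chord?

The written figures 6/5 are shorthand for 6/5/3: the 3 is implied.
A third above D in this key is F#.
A fifth above D in this key is A.
A sixth above D in this key is B.
Together with the bass D, this spells B minor seventh in first inversion.

D, F#, A, B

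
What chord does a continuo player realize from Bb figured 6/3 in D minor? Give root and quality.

The figures 6/3 indicate a triad in first inversion.
In first inversion the root lies a sixth above the bass: a sixth above Bb in D minor is G.
The chord tones are Bb, D, G, giving G minor.

G minor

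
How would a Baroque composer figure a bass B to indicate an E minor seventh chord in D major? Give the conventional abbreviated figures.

B is the fifth of E minor seventh, so the chord is in second inversion.
A seventh chord in second inversion is figured 6/4/3, conventionally abbreviated 4/3.

4/3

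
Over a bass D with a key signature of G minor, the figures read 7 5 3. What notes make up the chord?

D, F, A, C

A third above D in this key is F.
A fifth above D in this key is A.
A seventh above D in this key is C.
Together with the bass D, this spells D minor seventh in root position.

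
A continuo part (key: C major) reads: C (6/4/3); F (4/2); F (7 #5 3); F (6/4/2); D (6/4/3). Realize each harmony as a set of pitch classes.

C, E, F, A | F, G, B, D | F, A, C#, E | F, G, B, D | D, F, G, B

C (6/4/3): C, E, F, A.
F (6/4/2): F, G, B, D.
F (7/#5/3): F, A, C#, E.
F (6/4/2): F, G, B, D.
D (6/4/3): D, F, G, B.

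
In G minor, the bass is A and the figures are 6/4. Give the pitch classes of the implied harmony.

A, D, F

A fourth above A in this key is D.
A sixth above A in this key is F.
Together with the bass A, this spells D minor in second inversion.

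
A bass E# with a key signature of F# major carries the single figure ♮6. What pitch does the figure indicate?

C

Counting 5 letter steps above E# lands on C; in F# major, that letter is C#.
The ♮6 figure makes it natural, giving C.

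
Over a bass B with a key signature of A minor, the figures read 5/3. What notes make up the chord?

B, D, F

A third above B in this key is D.
A fifth above B in this key is F.
Together with the bass B, this spells B diminished in root position.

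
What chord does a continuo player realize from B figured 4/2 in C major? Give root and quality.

The figures 4/2 indicate a seventh chord in third inversion.
In third inversion the root lies a second above the bass: a second above B in C major is C.
The chord tones are B, C, E, G, giving C major seventh.

C major seventh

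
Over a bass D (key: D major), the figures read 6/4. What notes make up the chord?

A fourth above D in this key is G.
A sixth above D in this key is B.
Together with the bass D, this spells G major in second inversion.

D, G, B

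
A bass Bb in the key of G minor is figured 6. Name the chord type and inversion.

6 is shorthand for 6/3.
Intervals of 6/3 above the bass form a triad; the bass is the third, so this is first inversion.

triad, first inversion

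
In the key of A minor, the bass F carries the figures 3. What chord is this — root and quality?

F major

The figures 3 indicate a triad in root position.
In root position the bass is the root, so the root is F.
The chord tones are F, A, C, giving F major.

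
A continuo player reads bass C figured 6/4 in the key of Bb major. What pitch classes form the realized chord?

A fourth above C in this key is F.
A sixth above C in this key is A.
Together with the bass C, this spells F major in second inversion.

C, F, A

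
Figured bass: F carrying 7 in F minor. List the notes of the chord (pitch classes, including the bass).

The written figures 7 are shorthand for 7/5/3: the 5/3 are implied.
A third above F in this key is Ab.
A fifth above F in this key is C.
A seventh above F in this key is Eb.
Together with the bass F, this spells F minor seventh in root position.

F, Ab, C, Eb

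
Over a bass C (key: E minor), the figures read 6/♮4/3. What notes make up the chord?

A third above C in this key is E.
A fourth above C in this key is F#, made natural (F) by the ♮ figure.
A sixth above C in this key is A.
Together with the bass C, this spells F major seventh in second inversion.

C, E, F, A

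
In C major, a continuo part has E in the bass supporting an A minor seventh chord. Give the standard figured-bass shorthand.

4/3

E is the fifth of A minor seventh, so the chord is in second inversion.
A seventh chord in second inversion is figured 6/4/3, conventionally abbreviated 4/3.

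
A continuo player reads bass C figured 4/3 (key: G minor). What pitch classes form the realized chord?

C, Eb, F, A

The written figures 4/3 are shorthand for 6/4/3: the 6 is implied.
A third above C in this key is Eb.
A fourth above C in this key is F.
A sixth above C in this key is A.
Together with the bass C, this spells F dominant seventh in second inversion.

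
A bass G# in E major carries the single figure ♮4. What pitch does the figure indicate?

Counting 3 letter steps above G# lands on C; in E major, that letter is C#.
The ♮4 figure makes it natural, giving C.

C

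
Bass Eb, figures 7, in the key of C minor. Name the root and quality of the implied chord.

The figures 7 indicate a seventh chord in root position.
In root position the bass is the root, so the root is Eb.
The chord tones are Eb, G, Bb, D, giving Eb major seventh.

Eb major seventh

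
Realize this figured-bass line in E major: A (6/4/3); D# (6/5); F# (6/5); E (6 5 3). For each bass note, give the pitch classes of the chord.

A (6/4/3): A, C#, D#, F#.
D# (6/5/3): D#, F#, A, B.
F# (6/5/3): F#, A, C#, D#.
E (6/5/3): E, G#, B, C#.

A, C#, D#, F# | D#, F#, A, B | F#, A, C#, D# | E, G#, B, C#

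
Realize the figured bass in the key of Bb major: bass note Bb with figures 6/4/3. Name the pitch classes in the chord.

A third above Bb in this key is D.
A fourth above Bb in this key is Eb.
A sixth above Bb in this key is G.
Together with the bass Bb, this spells Eb major seventh in second inversion.

Bb, D, Eb, G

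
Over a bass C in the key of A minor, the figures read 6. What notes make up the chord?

C, E, A

The written figures 6 are shorthand for 6/3: the 3 is implied.
A third above C in this key is E.
A sixth above C in this key is A.
Together with the bass C, this spells A minor in first inversion.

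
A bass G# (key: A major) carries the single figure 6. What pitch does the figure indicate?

E

Counting 5 letter steps above G# lands on E; in A major, that letter is E.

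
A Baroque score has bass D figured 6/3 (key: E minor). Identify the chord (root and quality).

The figures 6/3 indicate a triad in first inversion.
In first inversion the root lies a sixth above the bass: a sixth above D in E minor is B.
The chord tones are D, F#, B, giving B minor.

B minor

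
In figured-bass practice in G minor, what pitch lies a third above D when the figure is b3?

Fb

Counting 2 letter steps above D lands on F; in G minor, that letter is F.
The b3 figure lowers it a semitone, giving Fb.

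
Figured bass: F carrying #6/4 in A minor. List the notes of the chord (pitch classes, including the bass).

A fourth above F in this key is B.
A sixth above F in this key is D, raised to D# by the sharp.

F, B, D#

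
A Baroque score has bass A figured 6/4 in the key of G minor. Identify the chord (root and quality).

The figures 6/4 indicate a triad in second inversion.
In second inversion the root lies a fourth above the bass: a fourth above A in G minor is D.
The chord tones are A, D, F, giving D minor.

D minor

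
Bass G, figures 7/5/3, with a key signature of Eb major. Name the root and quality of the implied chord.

The figures 7/5/3 indicate a seventh chord in root position.
In root position the bass is the root, so the root is G.
The chord tones are G, Bb, D, F, giving G minor seventh.

G minor seventh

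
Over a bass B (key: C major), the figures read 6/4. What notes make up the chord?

B, E, G

A fourth above B in this key is E.
A sixth above B in this key is G.
Together with the bass B, this spells E minor in second inversion.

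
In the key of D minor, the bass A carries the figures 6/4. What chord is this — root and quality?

The figures 6/4 indicate a triad in second inversion.
In second inversion the root lies a fourth above the bass: a fourth above A in D minor is D.
The chord tones are A, D, F, giving D minor.

D minor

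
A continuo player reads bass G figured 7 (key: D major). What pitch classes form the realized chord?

The written figures 7 are shorthand for 7/5/3: the 5/3 are implied.
A third above G in this key is B.
A fifth above G in this key is D.
A seventh above G in this key is F#.
Together with the bass G, this spells G major seventh in root position.

G, B, D, F#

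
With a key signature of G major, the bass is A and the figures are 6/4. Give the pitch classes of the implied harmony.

A, D, F#

A fourth above A in this key is D.
A sixth above A in this key is F#.
Together with the bass A, this spells D major in second inversion.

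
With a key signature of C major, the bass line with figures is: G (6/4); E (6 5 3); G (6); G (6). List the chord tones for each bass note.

G, C, E | E, G, B, C | G, B, E | G, B, E

G (6/4): G, C, E.
E (6/5/3): E, G, B, C.
G (6/3): G, B, E.
G (6/3): G, B, E.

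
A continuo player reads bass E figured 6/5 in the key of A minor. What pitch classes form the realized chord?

E, G, B, C

The written figures 6/5 are shorthand for 6/5/3: the 3 is implied.
A third above E in this key is G.
A fifth above E in this key is B.
A sixth above E in this key is C.
Together with the bass E, this spells C major seventh in first inversion.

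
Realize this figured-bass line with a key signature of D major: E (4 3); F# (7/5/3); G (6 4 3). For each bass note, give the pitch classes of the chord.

E, G, A, C# | F#, A, C#, E | G, B, C#, E

E (6/4/3): E, G, A, C#.
F# (7/5/3): F#, A, C#, E.
G (6/4/3): G, B, C#, E.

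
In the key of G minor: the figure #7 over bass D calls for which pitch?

Counting 6 letter steps above D lands on C; in G minor, that letter is C.
The #7 figure raises it a semitone, giving C#.

C#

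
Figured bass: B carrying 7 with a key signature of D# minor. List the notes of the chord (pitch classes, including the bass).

B, D#, F#, A#

The written figures 7 are shorthand for 7/5/3: the 5/3 are implied.
A third above B in this key is D#.
A fifth above B in this key is F#.
A seventh above B in this key is A#.
Together with the bass B, this spells B major seventh in root position.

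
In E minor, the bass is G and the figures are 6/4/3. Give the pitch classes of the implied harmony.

G, B, C, E

A third above G in this key is B.
A fourth above G in this key is C.
A sixth above G in this key is E.
Together with the bass G, this spells C major seventh in second inversion.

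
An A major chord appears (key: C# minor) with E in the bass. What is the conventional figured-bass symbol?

E is the fifth of A major, so the chord is in second inversion.
A triad in second inversion is figured 6/4, conventionally abbreviated 6/4.

6/4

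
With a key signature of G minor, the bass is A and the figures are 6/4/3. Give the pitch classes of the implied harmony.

A, C, D, F

A third above A in this key is C.
A fourth above A in this key is D.
A sixth above A in this key is F.
Together with the bass A, this spells D minor seventh in second inversion.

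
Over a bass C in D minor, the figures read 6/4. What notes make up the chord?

A fourth above C in this key is F.
A sixth above C in this key is A.
Together with the bass C, this spells F major in second inversion.

C, F, A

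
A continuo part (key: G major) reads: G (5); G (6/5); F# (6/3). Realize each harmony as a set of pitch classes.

G (5/3): G, B, D.
G (6/5/3): G, B, D, E.
F# (6/3): F#, A, D.

G, B, D | G, B, D, E | F#, A, D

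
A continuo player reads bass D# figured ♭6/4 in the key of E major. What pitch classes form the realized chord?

A fourth above D# in this key is G#.
A sixth above D# in this key is B, lowered to Bb by the flat.

D#, G#, Bb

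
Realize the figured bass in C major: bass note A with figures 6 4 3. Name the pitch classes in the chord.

A third above A in this key is C.
A fourth above A in this key is D.
A sixth above A in this key is F.
Together with the bass A, this spells D minor seventh in second inversion.

A, C, D, F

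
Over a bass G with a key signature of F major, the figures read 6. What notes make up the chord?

The written figures 6 are shorthand for 6/3: the 3 is implied.
A third above G in this key is Bb.
A sixth above G in this key is E.
Together with the bass G, this spells E diminished in first inversion.

G, Bb, E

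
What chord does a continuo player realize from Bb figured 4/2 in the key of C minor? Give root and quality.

The figures 4/2 indicate a seventh chord in third inversion.
In third inversion the root lies a second above the bass: a second above Bb in C minor is C.
The chord tones are Bb, C, Eb, G, giving C minor seventh.

C minor seventh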